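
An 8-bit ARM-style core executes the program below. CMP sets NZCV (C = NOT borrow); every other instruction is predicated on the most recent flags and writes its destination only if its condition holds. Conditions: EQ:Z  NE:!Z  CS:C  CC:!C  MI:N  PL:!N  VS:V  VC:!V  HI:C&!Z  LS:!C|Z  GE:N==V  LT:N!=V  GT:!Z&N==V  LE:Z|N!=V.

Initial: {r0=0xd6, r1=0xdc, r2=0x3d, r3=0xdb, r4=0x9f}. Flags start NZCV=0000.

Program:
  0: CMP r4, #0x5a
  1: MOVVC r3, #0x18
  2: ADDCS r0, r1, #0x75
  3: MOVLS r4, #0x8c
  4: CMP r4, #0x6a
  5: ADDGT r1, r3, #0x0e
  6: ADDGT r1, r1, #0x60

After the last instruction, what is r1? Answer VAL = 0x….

VAL = 0xdc

0: ✓ CMP  NZCV=0011
1: · MOVVC
2: ✓ ADDCS  r0←0x51
3: · MOVLS
4: ✓ CMP  NZCV=0011
5: · ADDGT
6: · ADDGT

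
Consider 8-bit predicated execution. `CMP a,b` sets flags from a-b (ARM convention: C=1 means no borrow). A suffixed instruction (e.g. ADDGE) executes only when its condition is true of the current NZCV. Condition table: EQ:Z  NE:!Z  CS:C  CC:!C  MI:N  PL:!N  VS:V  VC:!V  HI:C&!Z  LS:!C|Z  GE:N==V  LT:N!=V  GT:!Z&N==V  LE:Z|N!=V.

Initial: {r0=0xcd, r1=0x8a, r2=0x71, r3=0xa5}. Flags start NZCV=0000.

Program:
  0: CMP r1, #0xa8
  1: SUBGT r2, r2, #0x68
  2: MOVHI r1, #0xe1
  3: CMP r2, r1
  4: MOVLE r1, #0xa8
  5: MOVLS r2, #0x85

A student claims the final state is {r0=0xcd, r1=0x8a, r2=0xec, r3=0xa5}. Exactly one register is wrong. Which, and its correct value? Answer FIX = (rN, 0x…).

[0] flags=1000 → (cmp)
[1] flags=1000 GT?F → skip
[2] flags=1000 HI?F → skip
[3] flags=1001 → (cmp)
[4] flags=1001 LE?F → skip
[5] flags=1001 LS?T → r2=0x85

FIX = (r2, 0x85)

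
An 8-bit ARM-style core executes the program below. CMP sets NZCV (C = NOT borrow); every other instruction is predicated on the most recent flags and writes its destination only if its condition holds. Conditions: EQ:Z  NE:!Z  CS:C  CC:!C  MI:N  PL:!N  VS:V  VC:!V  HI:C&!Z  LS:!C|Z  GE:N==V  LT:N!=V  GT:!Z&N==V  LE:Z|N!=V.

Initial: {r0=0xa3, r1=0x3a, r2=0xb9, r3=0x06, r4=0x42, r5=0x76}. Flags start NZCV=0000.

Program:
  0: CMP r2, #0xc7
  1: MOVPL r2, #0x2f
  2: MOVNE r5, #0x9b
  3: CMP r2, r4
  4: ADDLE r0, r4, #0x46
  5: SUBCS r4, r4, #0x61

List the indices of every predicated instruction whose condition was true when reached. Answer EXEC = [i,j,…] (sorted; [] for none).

[0] flags=1000 → (cmp)
[1] flags=1000 PL?F → skip
[2] flags=1000 NE?T → r5=0x9b
[3] flags=0011 → (cmp)
[4] flags=0011 LE?T → r0=0x88
[5] flags=0011 CS?T → r4=0xe1

EXEC = [2,4,5]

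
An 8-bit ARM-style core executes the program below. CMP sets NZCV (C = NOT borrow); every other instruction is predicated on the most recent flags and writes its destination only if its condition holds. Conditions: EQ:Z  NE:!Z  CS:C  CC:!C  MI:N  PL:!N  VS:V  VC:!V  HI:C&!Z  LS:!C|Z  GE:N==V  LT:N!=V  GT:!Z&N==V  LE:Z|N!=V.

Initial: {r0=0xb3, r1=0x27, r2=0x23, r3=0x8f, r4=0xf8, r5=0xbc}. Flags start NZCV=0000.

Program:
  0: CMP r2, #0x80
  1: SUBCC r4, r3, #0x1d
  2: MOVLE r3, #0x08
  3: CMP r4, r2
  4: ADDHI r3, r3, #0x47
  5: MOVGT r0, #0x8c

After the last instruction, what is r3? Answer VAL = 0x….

0: ✓ CMP  NZCV=1001
1: ✓ SUBCC  r4←0x72
2: · MOVLE
3: ✓ CMP  NZCV=0010
4: ✓ ADDHI  r3←0xd6
5: ✓ MOVGT  r0←0x8c

VAL = 0xd6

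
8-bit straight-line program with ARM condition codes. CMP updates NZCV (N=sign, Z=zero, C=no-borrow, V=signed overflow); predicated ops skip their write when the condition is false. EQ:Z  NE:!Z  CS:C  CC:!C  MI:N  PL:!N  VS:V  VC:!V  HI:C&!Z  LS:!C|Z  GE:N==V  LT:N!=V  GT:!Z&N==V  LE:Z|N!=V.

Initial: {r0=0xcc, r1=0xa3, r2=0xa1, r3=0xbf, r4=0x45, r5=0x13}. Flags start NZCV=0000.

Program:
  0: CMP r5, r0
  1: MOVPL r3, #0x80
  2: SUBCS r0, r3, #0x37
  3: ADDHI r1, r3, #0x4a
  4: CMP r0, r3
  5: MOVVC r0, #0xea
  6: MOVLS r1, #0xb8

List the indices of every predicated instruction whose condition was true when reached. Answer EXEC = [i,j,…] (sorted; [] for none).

EXEC = [1,5]

0: ✓ CMP  NZCV=0000
1: ✓ MOVPL  r3←0x80
2: · SUBCS
3: · ADDHI
4: ✓ CMP  NZCV=0010
5: ✓ MOVVC  r0←0xea
6: · MOVLS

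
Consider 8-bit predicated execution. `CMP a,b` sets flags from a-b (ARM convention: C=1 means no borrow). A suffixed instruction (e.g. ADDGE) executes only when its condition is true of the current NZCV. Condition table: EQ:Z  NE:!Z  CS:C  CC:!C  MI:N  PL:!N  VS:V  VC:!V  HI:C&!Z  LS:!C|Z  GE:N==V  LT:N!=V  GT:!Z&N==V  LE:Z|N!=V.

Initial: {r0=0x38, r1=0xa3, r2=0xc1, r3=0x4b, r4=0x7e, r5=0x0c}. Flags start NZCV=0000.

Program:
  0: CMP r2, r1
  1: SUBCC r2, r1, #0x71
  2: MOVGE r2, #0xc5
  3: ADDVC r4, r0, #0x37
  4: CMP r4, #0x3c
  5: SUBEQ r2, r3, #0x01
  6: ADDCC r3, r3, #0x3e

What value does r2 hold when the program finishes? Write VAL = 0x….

0: ✓ CMP  NZCV=0010
1: · SUBCC
2: ✓ MOVGE  r2←0xc5
3: ✓ ADDVC  r4←0x6f
4: ✓ CMP  NZCV=0010
5: · SUBEQ
6: · ADDCC

VAL = 0xc5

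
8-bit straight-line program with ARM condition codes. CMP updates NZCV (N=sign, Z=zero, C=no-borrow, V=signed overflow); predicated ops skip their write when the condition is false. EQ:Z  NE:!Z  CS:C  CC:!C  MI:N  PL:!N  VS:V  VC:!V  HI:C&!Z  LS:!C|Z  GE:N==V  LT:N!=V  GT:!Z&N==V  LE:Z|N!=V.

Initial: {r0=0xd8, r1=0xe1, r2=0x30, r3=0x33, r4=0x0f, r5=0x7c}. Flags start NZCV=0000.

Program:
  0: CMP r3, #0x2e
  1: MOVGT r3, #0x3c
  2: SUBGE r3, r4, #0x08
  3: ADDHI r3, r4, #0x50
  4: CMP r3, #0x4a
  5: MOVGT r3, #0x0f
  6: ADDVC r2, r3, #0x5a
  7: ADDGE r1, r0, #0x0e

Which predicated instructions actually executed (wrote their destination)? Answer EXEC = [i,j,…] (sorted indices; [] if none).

EXEC = [1,2,3,5,6,7]

[0] flags=0010 → (cmp)
[1] flags=0010 GT?T → r3=0x3c
[2] flags=0010 GE?T → r3=0x07
[3] flags=0010 HI?T → r3=0x5f
[4] flags=0010 → (cmp)
[5] flags=0010 GT?T → r3=0x0f
[6] flags=0010 VC?T → r2=0x69
[7] flags=0010 GE?T → r1=0xe6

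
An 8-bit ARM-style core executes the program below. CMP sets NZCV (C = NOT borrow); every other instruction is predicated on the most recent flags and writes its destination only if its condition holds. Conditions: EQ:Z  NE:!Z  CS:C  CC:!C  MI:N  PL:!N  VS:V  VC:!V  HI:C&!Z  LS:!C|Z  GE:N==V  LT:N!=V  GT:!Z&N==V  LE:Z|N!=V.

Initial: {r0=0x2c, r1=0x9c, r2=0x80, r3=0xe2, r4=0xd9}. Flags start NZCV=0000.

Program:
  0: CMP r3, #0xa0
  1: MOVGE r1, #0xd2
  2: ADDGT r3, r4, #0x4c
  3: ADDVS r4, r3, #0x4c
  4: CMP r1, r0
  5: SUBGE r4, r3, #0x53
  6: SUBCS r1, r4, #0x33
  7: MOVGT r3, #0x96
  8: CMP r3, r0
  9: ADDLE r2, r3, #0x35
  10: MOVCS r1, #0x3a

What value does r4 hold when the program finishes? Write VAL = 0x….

VAL = 0xd9

0: ✓ CMP  NZCV=0010
1: ✓ MOVGE  r1←0xd2
2: ✓ ADDGT  r3←0x25
3: · ADDVS
4: ✓ CMP  NZCV=1010
5: · SUBGE
6: ✓ SUBCS  r1←0xa6
7: · MOVGT
8: ✓ CMP  NZCV=1000
9: ✓ ADDLE  r2←0x5a
10: · MOVCS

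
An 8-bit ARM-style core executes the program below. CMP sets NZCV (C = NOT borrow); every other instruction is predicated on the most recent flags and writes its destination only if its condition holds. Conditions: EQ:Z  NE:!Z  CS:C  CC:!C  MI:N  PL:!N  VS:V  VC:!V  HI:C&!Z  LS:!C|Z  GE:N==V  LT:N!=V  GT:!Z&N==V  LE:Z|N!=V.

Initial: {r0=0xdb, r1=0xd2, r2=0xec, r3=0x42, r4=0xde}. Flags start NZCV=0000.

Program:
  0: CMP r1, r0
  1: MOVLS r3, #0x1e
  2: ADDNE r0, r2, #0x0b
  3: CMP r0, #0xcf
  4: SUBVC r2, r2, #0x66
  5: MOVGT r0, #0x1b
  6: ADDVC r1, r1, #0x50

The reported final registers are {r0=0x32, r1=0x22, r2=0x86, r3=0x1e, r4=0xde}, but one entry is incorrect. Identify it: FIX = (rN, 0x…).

FIX = (r0, 0x1b)

0: ✓ CMP  NZCV=1000
1: ✓ MOVLS  r3←0x1e
2: ✓ ADDNE  r0←0xf7
3: ✓ CMP  NZCV=0010
4: ✓ SUBVC  r2←0x86
5: ✓ MOVGT  r0←0x1b
6: ✓ ADDVC  r1←0x22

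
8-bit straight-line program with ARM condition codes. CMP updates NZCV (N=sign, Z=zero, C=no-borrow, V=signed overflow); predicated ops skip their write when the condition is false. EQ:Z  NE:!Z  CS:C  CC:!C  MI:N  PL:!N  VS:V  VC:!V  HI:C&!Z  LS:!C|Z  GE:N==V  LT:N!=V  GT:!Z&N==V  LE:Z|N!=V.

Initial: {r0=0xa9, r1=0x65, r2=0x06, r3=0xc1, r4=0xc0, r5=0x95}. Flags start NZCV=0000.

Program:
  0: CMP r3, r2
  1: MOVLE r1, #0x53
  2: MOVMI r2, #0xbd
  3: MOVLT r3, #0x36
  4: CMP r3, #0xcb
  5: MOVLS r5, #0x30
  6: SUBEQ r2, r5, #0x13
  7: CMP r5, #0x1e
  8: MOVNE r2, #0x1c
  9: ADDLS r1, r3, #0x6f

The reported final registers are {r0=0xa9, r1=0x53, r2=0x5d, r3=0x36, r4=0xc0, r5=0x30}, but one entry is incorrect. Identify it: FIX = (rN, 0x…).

0: ✓ CMP  NZCV=1010
1: ✓ MOVLE  r1←0x53
2: ✓ MOVMI  r2←0xbd
3: ✓ MOVLT  r3←0x36
4: ✓ CMP  NZCV=0000
5: ✓ MOVLS  r5←0x30
6: · SUBEQ
7: ✓ CMP  NZCV=0010
8: ✓ MOVNE  r2←0x1c
9: · ADDLS

FIX = (r2, 0x1c)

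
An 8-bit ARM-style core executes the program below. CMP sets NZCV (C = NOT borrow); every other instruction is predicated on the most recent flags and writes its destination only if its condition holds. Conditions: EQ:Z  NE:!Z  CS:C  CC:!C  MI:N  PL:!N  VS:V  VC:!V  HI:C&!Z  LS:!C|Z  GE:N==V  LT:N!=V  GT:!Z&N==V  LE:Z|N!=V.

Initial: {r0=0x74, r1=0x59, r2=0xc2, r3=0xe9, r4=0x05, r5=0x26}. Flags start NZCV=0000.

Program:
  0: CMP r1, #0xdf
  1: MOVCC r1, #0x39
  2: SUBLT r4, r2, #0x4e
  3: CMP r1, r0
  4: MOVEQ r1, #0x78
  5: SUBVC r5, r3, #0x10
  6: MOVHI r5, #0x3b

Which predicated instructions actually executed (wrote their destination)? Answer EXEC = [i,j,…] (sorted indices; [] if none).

EXEC = [1,5]

[0] flags=0000 → (cmp)
[1] flags=0000 CC?T → r1=0x39
[2] flags=0000 LT?F → skip
[3] flags=1000 → (cmp)
[4] flags=1000 EQ?F → skip
[5] flags=1000 VC?T → r5=0xd9
[6] flags=1000 HI?F → skip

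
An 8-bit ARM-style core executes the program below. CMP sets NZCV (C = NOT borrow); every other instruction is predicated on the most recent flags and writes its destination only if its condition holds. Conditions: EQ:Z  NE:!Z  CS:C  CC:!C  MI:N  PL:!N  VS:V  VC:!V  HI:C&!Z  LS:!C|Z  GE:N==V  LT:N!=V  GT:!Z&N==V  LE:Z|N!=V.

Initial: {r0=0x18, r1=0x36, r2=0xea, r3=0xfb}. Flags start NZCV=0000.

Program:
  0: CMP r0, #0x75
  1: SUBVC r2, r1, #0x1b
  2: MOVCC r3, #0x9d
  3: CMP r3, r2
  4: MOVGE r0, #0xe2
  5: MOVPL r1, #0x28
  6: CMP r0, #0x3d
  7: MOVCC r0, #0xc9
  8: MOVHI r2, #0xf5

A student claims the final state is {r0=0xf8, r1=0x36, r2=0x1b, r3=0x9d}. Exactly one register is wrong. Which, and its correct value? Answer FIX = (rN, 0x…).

[0] flags=1000 → (cmp)
[1] flags=1000 VC?T → r2=0x1b
[2] flags=1000 CC?T → r3=0x9d
[3] flags=1010 → (cmp)
[4] flags=1010 GE?F → skip
[5] flags=1010 PL?F → skip
[6] flags=1000 → (cmp)
[7] flags=1000 CC?T → r0=0xc9
[8] flags=1000 HI?F → skip

FIX = (r0, 0xc9)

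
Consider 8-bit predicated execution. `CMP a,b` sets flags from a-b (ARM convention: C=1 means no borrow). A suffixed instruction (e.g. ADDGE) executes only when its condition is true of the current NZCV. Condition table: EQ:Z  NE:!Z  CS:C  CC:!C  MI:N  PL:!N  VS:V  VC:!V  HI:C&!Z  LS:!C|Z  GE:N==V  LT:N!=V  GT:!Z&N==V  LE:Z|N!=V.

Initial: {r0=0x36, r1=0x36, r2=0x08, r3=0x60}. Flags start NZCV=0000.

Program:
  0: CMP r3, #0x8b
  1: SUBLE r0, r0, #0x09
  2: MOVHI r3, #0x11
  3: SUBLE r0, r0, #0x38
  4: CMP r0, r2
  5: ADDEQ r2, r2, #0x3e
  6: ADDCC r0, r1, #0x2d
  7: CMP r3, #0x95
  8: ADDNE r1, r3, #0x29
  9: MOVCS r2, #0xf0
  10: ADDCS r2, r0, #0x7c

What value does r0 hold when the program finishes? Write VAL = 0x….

VAL = 0x36

0: ✓ CMP  NZCV=1001
1: · SUBLE
2: · MOVHI
3: · SUBLE
4: ✓ CMP  NZCV=0010
5: · ADDEQ
6: · ADDCC
7: ✓ CMP  NZCV=1001
8: ✓ ADDNE  r1←0x89
9: · MOVCS
10: · ADDCS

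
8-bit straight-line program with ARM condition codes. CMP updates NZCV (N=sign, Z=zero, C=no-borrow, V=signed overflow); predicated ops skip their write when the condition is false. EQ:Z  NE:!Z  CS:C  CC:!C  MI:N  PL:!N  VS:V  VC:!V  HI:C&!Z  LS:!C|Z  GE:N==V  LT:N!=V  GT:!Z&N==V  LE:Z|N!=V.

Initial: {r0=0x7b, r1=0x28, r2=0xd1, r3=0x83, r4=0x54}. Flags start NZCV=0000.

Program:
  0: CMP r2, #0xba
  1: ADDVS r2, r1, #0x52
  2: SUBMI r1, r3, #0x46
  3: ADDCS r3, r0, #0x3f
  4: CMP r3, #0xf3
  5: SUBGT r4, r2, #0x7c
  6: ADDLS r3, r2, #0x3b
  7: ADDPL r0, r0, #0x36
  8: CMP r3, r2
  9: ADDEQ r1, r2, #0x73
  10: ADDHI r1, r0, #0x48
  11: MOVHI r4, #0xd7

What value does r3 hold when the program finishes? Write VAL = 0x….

VAL = 0x0c

[0] flags=0010 → (cmp)
[1] flags=0010 VS?F → skip
[2] flags=0010 MI?F → skip
[3] flags=0010 CS?T → r3=0xba
[4] flags=1000 → (cmp)
[5] flags=1000 GT?F → skip
[6] flags=1000 LS?T → r3=0x0c
[7] flags=1000 PL?F → skip
[8] flags=0000 → (cmp)
[9] flags=0000 EQ?F → skip
[10] flags=0000 HI?F → skip
[11] flags=0000 HI?F → skip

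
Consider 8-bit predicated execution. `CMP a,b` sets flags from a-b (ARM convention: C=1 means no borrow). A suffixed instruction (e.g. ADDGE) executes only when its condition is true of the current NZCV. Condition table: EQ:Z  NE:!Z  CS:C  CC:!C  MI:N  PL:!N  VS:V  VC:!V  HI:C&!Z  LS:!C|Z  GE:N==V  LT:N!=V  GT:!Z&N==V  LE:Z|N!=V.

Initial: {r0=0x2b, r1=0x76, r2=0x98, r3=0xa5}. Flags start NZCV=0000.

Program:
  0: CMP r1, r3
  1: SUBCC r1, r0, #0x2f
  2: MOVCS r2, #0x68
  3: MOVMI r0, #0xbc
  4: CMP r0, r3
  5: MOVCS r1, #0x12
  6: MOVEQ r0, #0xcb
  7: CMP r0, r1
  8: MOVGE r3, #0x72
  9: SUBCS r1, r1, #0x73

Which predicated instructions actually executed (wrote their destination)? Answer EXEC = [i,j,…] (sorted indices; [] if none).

EXEC = [1,3,5,9]

[0] flags=1001 → (cmp)
[1] flags=1001 CC?T → r1=0xfc
[2] flags=1001 CS?F → skip
[3] flags=1001 MI?T → r0=0xbc
[4] flags=0010 → (cmp)
[5] flags=0010 CS?T → r1=0x12
[6] flags=0010 EQ?F → skip
[7] flags=1010 → (cmp)
[8] flags=1010 GE?F → skip
[9] flags=1010 CS?T → r1=0x9f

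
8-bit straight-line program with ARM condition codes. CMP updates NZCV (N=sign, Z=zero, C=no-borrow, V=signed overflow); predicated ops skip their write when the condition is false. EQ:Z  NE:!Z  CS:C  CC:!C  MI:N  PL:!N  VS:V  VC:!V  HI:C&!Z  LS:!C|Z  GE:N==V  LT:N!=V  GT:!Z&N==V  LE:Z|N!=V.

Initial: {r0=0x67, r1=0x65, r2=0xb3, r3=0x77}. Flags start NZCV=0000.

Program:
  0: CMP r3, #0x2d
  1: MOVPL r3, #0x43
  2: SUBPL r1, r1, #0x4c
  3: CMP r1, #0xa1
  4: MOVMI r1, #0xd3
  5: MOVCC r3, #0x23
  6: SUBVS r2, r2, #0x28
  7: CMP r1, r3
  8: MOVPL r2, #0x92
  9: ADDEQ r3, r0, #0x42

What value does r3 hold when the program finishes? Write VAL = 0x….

[0] flags=0010 → (cmp)
[1] flags=0010 PL?T → r3=0x43
[2] flags=0010 PL?T → r1=0x19
[3] flags=0000 → (cmp)
[4] flags=0000 MI?F → skip
[5] flags=0000 CC?T → r3=0x23
[6] flags=0000 VS?F → skip
[7] flags=1000 → (cmp)
[8] flags=1000 PL?F → skip
[9] flags=1000 EQ?F → skip

VAL = 0x23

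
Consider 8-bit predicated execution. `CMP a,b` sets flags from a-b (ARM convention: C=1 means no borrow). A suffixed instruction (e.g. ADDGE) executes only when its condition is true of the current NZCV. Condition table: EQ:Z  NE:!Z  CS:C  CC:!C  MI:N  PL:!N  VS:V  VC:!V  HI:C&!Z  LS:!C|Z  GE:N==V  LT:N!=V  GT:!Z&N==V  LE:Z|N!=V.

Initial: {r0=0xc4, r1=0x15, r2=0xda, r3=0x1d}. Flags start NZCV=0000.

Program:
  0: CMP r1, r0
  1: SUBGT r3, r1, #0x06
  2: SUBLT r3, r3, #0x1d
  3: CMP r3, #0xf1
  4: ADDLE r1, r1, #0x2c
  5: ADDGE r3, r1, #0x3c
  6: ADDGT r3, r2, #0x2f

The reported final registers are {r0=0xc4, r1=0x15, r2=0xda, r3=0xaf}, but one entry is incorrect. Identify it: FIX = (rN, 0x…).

0: ✓ CMP  NZCV=0000
1: ✓ SUBGT  r3←0x0f
2: · SUBLT
3: ✓ CMP  NZCV=0000
4: · ADDLE
5: ✓ ADDGE  r3←0x51
6: ✓ ADDGT  r3←0x09

FIX = (r3, 0x09)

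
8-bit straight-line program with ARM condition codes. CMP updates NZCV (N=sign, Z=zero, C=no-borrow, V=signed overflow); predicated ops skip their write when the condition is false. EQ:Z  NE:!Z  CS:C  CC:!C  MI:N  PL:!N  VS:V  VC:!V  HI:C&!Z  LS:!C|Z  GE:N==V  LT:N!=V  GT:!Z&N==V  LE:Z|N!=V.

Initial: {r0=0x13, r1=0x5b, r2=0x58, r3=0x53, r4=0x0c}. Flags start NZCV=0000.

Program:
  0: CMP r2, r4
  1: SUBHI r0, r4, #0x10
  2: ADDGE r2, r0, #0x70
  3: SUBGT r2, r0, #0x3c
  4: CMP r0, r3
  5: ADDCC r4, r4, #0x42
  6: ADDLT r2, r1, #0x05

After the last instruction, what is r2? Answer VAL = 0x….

VAL = 0x60

0: ✓ CMP  NZCV=0010
1: ✓ SUBHI  r0←0xfc
2: ✓ ADDGE  r2←0x6c
3: ✓ SUBGT  r2←0xc0
4: ✓ CMP  NZCV=1010
5: · ADDCC
6: ✓ ADDLT  r2←0x60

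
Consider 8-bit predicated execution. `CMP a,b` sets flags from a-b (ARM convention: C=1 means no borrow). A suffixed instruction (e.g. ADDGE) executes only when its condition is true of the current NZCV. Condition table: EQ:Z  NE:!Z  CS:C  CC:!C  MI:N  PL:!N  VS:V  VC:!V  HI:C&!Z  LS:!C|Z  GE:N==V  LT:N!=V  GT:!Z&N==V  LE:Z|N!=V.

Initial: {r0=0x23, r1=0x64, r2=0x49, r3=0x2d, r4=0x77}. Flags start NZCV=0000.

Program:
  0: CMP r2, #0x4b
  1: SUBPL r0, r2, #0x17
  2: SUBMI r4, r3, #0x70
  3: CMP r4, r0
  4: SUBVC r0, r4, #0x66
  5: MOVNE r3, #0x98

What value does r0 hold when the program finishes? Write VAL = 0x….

VAL = 0x57

[0] flags=1000 → (cmp)
[1] flags=1000 PL?F → skip
[2] flags=1000 MI?T → r4=0xbd
[3] flags=1010 → (cmp)
[4] flags=1010 VC?T → r0=0x57
[5] flags=1010 NE?T → r3=0x98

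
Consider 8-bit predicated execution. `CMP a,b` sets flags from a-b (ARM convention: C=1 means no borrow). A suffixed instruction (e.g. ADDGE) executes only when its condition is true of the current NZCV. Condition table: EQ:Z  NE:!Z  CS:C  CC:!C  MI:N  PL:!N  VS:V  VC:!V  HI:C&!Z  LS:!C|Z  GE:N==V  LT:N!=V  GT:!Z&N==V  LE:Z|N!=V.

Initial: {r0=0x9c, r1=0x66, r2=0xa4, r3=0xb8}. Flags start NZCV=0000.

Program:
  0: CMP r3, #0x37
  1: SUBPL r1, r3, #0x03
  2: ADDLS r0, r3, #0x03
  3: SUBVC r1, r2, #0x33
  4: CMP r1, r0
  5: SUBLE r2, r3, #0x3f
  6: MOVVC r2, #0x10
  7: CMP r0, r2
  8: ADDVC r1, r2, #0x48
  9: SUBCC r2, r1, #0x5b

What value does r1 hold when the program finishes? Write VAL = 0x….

[0] flags=1010 → (cmp)
[1] flags=1010 PL?F → skip
[2] flags=1010 LS?F → skip
[3] flags=1010 VC?T → r1=0x71
[4] flags=1001 → (cmp)
[5] flags=1001 LE?F → skip
[6] flags=1001 VC?F → skip
[7] flags=1000 → (cmp)
[8] flags=1000 VC?T → r1=0xec
[9] flags=1000 CC?T → r2=0x91

VAL = 0xec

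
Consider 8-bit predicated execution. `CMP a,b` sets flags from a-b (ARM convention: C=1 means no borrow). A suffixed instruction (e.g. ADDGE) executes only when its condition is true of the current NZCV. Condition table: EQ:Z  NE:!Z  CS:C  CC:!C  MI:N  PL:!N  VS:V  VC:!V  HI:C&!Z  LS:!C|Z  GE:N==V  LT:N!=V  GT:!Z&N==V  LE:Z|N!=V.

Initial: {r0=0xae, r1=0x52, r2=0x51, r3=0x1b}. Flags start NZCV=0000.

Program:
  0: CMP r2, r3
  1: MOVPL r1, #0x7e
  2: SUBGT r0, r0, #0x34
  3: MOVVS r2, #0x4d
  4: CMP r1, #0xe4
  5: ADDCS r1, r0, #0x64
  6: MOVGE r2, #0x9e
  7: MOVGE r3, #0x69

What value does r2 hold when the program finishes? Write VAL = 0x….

VAL = 0x9e

[0] flags=0010 → (cmp)
[1] flags=0010 PL?T → r1=0x7e
[2] flags=0010 GT?T → r0=0x7a
[3] flags=0010 VS?F → skip
[4] flags=1001 → (cmp)
[5] flags=1001 CS?F → skip
[6] flags=1001 GE?T → r2=0x9e
[7] flags=1001 GE?T → r3=0x69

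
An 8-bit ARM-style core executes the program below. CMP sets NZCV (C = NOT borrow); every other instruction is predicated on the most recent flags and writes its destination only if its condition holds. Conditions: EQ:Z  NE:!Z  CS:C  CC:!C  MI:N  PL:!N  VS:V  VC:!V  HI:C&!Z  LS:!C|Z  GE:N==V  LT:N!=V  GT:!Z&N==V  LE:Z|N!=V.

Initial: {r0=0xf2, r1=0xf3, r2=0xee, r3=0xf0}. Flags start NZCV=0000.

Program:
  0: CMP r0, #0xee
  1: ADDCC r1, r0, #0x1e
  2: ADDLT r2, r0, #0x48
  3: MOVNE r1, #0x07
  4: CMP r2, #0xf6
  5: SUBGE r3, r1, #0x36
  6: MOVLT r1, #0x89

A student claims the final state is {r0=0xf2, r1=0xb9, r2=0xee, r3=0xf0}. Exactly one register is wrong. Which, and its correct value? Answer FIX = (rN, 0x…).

[0] flags=0010 → (cmp)
[1] flags=0010 CC?F → skip
[2] flags=0010 LT?F → skip
[3] flags=0010 NE?T → r1=0x07
[4] flags=1000 → (cmp)
[5] flags=1000 GE?F → skip
[6] flags=1000 LT?T → r1=0x89

FIX = (r1, 0x89)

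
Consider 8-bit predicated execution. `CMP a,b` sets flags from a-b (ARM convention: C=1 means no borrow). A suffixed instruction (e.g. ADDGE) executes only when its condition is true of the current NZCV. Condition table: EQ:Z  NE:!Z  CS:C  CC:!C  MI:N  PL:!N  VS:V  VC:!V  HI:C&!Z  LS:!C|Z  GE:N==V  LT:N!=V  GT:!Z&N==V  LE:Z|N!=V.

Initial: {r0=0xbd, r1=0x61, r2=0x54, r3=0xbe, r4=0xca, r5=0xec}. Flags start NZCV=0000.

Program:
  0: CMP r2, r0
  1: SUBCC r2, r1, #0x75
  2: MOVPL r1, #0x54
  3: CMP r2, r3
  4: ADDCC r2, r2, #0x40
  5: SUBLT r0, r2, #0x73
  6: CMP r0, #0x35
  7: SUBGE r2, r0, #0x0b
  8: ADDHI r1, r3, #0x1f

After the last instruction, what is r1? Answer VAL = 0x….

VAL = 0xdd

0: ✓ CMP  NZCV=1001
1: ✓ SUBCC  r2←0xec
2: · MOVPL
3: ✓ CMP  NZCV=0010
4: · ADDCC
5: · SUBLT
6: ✓ CMP  NZCV=1010
7: · SUBGE
8: ✓ ADDHI  r1←0xdd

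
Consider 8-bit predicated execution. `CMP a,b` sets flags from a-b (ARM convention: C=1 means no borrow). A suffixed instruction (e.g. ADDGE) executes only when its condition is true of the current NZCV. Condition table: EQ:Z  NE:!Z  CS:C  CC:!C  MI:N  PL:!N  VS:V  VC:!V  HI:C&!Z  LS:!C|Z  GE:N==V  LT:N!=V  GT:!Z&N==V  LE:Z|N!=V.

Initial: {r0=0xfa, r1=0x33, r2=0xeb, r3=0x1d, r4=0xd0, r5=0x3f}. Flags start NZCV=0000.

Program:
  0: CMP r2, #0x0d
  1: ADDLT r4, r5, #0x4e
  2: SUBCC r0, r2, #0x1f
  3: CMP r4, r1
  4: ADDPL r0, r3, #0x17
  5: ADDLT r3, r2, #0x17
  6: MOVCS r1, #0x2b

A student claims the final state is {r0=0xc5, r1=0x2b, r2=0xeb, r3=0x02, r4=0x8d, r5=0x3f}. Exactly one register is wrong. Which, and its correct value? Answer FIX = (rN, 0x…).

[0] flags=1010 → (cmp)
[1] flags=1010 LT?T → r4=0x8d
[2] flags=1010 CC?F → skip
[3] flags=0011 → (cmp)
[4] flags=0011 PL?T → r0=0x34
[5] flags=0011 LT?T → r3=0x02
[6] flags=0011 CS?T → r1=0x2b

FIX = (r0, 0x34)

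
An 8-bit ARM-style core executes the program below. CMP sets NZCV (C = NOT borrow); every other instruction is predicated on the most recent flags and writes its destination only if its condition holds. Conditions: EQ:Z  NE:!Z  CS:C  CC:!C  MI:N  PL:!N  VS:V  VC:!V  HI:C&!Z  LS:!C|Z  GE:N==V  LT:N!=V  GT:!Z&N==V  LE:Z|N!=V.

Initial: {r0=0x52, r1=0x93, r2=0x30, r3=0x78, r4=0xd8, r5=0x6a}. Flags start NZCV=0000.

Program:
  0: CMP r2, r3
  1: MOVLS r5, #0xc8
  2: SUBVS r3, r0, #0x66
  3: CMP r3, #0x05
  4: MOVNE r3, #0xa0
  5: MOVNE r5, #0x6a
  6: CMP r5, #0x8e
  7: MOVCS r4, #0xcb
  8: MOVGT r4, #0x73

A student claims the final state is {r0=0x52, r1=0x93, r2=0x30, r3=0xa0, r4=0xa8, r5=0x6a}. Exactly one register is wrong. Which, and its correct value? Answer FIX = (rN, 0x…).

[0] flags=1000 → (cmp)
[1] flags=1000 LS?T → r5=0xc8
[2] flags=1000 VS?F → skip
[3] flags=0010 → (cmp)
[4] flags=0010 NE?T → r3=0xa0
[5] flags=0010 NE?T → r5=0x6a
[6] flags=1001 → (cmp)
[7] flags=1001 CS?F → skip
[8] flags=1001 GT?T → r4=0x73

FIX = (r4, 0x73)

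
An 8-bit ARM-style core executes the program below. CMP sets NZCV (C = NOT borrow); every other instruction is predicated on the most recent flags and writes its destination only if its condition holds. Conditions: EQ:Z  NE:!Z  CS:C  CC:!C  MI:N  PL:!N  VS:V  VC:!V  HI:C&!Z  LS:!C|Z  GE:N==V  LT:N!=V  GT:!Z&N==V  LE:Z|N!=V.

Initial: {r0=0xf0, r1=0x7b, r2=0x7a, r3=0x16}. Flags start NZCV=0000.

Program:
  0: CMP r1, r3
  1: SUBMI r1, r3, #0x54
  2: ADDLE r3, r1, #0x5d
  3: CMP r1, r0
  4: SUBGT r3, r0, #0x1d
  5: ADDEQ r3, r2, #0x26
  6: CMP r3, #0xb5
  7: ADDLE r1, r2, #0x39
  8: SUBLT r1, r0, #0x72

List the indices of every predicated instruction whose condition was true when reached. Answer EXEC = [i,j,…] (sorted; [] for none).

[0] flags=0010 → (cmp)
[1] flags=0010 MI?F → skip
[2] flags=0010 LE?F → skip
[3] flags=1001 → (cmp)
[4] flags=1001 GT?T → r3=0xd3
[5] flags=1001 EQ?F → skip
[6] flags=0010 → (cmp)
[7] flags=0010 LE?F → skip
[8] flags=0010 LT?F → skip

EXEC = [4]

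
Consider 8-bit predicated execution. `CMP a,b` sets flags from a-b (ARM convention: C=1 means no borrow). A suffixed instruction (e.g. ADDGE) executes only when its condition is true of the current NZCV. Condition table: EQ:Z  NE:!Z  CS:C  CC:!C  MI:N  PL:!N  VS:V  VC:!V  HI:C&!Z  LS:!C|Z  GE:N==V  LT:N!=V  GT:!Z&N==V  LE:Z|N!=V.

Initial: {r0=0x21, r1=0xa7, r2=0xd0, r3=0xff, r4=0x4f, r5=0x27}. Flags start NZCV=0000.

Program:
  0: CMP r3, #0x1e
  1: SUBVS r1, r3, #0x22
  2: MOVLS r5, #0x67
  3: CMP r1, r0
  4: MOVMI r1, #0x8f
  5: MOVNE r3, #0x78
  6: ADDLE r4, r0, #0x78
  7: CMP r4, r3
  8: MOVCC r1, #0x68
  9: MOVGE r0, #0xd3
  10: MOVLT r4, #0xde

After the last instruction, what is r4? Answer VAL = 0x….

0: ✓ CMP  NZCV=1010
1: · SUBVS
2: · MOVLS
3: ✓ CMP  NZCV=1010
4: ✓ MOVMI  r1←0x8f
5: ✓ MOVNE  r3←0x78
6: ✓ ADDLE  r4←0x99
7: ✓ CMP  NZCV=0011
8: · MOVCC
9: · MOVGE
10: ✓ MOVLT  r4←0xde

VAL = 0xde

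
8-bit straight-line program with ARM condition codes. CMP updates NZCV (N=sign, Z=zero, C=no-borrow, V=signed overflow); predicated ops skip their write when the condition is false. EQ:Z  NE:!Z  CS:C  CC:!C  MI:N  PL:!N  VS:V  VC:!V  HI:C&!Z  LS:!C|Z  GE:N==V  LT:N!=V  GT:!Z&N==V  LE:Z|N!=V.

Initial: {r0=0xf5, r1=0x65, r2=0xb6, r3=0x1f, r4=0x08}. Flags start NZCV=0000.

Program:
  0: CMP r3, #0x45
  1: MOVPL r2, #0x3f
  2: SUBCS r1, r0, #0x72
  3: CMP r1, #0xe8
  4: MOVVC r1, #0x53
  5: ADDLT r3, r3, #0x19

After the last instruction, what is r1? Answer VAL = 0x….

[0] flags=1000 → (cmp)
[1] flags=1000 PL?F → skip
[2] flags=1000 CS?F → skip
[3] flags=0000 → (cmp)
[4] flags=0000 VC?T → r1=0x53
[5] flags=0000 LT?F → skip

VAL = 0x53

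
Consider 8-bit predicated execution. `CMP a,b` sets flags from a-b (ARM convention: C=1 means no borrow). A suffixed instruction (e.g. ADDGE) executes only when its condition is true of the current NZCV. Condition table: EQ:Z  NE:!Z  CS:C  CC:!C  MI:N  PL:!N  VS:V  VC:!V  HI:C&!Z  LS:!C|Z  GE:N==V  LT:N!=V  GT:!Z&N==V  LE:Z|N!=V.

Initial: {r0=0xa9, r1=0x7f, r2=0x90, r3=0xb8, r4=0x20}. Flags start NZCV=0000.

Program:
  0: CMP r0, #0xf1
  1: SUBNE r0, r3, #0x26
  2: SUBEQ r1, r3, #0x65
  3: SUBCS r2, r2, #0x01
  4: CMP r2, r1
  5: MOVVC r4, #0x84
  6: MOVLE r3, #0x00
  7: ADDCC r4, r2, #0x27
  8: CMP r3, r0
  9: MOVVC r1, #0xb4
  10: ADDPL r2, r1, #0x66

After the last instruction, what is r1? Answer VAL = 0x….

[0] flags=1000 → (cmp)
[1] flags=1000 NE?T → r0=0x92
[2] flags=1000 EQ?F → skip
[3] flags=1000 CS?F → skip
[4] flags=0011 → (cmp)
[5] flags=0011 VC?F → skip
[6] flags=0011 LE?T → r3=0x00
[7] flags=0011 CC?F → skip
[8] flags=0000 → (cmp)
[9] flags=0000 VC?T → r1=0xb4
[10] flags=0000 PL?T → r2=0x1a

VAL = 0xb4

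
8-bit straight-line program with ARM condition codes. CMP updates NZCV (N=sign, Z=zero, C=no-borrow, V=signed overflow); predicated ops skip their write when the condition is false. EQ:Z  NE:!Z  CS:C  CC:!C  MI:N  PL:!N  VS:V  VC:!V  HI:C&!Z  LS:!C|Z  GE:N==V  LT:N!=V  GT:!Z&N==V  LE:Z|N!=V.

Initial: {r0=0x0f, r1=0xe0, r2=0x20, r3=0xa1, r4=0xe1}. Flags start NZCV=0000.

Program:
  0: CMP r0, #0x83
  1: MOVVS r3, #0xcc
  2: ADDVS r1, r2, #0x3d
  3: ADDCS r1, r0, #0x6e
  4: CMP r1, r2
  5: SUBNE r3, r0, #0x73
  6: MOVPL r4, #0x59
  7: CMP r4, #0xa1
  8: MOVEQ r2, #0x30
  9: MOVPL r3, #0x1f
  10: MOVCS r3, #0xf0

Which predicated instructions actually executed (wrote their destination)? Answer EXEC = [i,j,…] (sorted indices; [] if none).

EXEC = [1,2,5,6]

[0] flags=1001 → (cmp)
[1] flags=1001 VS?T → r3=0xcc
[2] flags=1001 VS?T → r1=0x5d
[3] flags=1001 CS?F → skip
[4] flags=0010 → (cmp)
[5] flags=0010 NE?T → r3=0x9c
[6] flags=0010 PL?T → r4=0x59
[7] flags=1001 → (cmp)
[8] flags=1001 EQ?F → skip
[9] flags=1001 PL?F → skip
[10] flags=1001 CS?F → skip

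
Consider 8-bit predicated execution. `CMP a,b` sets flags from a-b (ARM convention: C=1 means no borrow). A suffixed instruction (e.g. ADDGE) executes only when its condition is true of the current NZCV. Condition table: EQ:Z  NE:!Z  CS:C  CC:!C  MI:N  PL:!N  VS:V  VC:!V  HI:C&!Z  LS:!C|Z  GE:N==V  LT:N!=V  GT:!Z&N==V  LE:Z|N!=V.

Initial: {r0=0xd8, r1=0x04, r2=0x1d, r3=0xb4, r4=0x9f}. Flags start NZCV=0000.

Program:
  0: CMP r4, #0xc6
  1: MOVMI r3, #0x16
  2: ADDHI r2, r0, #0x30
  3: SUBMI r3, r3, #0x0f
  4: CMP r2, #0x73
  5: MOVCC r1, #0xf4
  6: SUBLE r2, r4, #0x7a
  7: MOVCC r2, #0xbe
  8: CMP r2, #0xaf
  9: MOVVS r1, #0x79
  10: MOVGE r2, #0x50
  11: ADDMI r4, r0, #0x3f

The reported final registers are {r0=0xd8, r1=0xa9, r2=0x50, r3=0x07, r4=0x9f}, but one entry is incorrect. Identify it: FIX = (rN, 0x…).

[0] flags=1000 → (cmp)
[1] flags=1000 MI?T → r3=0x16
[2] flags=1000 HI?F → skip
[3] flags=1000 MI?T → r3=0x07
[4] flags=1000 → (cmp)
[5] flags=1000 CC?T → r1=0xf4
[6] flags=1000 LE?T → r2=0x25
[7] flags=1000 CC?T → r2=0xbe
[8] flags=0010 → (cmp)
[9] flags=0010 VS?F → skip
[10] flags=0010 GE?T → r2=0x50
[11] flags=0010 MI?F → skip

FIX = (r1, 0xf4)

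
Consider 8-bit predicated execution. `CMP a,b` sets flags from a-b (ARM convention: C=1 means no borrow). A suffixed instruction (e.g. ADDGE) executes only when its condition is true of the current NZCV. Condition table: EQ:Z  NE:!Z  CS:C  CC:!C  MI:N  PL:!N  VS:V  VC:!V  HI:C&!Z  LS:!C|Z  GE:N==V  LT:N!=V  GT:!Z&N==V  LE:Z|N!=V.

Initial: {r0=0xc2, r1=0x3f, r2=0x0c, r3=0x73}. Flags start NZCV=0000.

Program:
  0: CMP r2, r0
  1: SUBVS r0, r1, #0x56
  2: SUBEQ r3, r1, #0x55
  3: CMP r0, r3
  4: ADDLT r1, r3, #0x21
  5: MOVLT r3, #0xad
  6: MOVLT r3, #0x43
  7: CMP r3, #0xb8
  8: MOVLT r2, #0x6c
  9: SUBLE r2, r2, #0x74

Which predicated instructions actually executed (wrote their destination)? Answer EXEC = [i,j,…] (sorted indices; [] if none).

0: ✓ CMP  NZCV=0000
1: · SUBVS
2: · SUBEQ
3: ✓ CMP  NZCV=0011
4: ✓ ADDLT  r1←0x94
5: ✓ MOVLT  r3←0xad
6: ✓ MOVLT  r3←0x43
7: ✓ CMP  NZCV=1001
8: · MOVLT
9: · SUBLE

EXEC = [4,5,6]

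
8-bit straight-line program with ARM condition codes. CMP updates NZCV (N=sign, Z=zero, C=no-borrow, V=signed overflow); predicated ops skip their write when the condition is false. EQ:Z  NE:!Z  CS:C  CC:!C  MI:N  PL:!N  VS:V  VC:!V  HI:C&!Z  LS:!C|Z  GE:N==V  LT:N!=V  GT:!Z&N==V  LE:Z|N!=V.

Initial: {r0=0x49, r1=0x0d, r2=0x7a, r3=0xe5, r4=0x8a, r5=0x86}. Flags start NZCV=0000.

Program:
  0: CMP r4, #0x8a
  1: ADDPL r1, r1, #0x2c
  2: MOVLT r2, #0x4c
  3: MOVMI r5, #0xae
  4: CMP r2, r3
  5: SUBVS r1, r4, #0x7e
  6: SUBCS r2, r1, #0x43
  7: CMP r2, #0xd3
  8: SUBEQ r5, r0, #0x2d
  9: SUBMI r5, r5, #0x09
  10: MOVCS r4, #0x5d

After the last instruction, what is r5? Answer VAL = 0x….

VAL = 0x7d

[0] flags=0110 → (cmp)
[1] flags=0110 PL?T → r1=0x39
[2] flags=0110 LT?F → skip
[3] flags=0110 MI?F → skip
[4] flags=1001 → (cmp)
[5] flags=1001 VS?T → r1=0x0c
[6] flags=1001 CS?F → skip
[7] flags=1001 → (cmp)
[8] flags=1001 EQ?F → skip
[9] flags=1001 MI?T → r5=0x7d
[10] flags=1001 CS?F → skip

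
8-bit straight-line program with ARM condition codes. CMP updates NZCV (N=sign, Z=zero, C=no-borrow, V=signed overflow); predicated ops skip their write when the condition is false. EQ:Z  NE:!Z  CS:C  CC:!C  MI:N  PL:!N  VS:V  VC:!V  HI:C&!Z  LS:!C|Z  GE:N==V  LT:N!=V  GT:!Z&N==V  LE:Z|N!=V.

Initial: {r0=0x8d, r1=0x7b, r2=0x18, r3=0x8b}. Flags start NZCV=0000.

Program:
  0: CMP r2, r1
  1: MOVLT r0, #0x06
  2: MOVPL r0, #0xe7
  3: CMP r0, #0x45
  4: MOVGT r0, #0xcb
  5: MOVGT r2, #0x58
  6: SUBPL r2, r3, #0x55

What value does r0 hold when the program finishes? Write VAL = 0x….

VAL = 0x06

[0] flags=1000 → (cmp)
[1] flags=1000 LT?T → r0=0x06
[2] flags=1000 PL?F → skip
[3] flags=1000 → (cmp)
[4] flags=1000 GT?F → skip
[5] flags=1000 GT?F → skip
[6] flags=1000 PL?F → skip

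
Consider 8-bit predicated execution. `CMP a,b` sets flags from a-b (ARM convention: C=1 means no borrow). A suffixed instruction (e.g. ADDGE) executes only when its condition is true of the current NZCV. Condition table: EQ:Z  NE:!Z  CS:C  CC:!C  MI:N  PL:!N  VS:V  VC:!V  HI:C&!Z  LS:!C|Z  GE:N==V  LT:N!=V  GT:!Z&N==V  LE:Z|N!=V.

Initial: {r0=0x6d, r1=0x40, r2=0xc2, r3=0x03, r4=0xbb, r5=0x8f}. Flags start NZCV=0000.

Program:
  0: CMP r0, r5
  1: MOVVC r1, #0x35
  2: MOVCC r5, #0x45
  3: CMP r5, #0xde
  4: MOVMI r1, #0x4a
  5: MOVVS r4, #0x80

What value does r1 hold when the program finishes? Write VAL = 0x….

[0] flags=1001 → (cmp)
[1] flags=1001 VC?F → skip
[2] flags=1001 CC?T → r5=0x45
[3] flags=0000 → (cmp)
[4] flags=0000 MI?F → skip
[5] flags=0000 VS?F → skip

VAL = 0x40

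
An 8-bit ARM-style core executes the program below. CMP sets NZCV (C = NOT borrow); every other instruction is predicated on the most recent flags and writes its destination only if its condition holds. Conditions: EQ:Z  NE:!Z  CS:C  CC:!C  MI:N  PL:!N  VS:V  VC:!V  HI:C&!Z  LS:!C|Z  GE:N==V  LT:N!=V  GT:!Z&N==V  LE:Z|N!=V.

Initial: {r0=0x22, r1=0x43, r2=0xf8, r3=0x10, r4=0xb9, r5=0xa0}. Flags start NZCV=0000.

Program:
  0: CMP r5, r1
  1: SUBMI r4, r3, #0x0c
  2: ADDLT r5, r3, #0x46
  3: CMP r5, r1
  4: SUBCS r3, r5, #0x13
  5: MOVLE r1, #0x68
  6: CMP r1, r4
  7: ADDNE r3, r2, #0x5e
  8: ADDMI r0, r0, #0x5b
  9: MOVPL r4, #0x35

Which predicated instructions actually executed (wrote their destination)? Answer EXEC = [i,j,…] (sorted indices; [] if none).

EXEC = [2,4,7,8]

[0] flags=0011 → (cmp)
[1] flags=0011 MI?F → skip
[2] flags=0011 LT?T → r5=0x56
[3] flags=0010 → (cmp)
[4] flags=0010 CS?T → r3=0x43
[5] flags=0010 LE?F → skip
[6] flags=1001 → (cmp)
[7] flags=1001 NE?T → r3=0x56
[8] flags=1001 MI?T → r0=0x7d
[9] flags=1001 PL?F → skip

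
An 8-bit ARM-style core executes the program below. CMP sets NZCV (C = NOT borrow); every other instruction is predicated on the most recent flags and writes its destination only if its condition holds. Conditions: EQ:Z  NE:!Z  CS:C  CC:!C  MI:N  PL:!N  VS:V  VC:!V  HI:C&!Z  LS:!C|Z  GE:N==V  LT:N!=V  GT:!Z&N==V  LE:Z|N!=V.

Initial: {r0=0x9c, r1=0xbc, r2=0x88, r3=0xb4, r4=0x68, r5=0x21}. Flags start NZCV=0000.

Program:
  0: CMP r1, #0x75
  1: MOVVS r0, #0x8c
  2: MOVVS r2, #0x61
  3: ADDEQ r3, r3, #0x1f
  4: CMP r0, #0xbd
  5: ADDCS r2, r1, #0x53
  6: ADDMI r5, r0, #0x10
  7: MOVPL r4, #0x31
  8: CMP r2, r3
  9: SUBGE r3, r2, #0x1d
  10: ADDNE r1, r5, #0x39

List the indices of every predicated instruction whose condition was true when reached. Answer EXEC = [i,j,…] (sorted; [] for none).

EXEC = [1,2,6,9,10]

[0] flags=0011 → (cmp)
[1] flags=0011 VS?T → r0=0x8c
[2] flags=0011 VS?T → r2=0x61
[3] flags=0011 EQ?F → skip
[4] flags=1000 → (cmp)
[5] flags=1000 CS?F → skip
[6] flags=1000 MI?T → r5=0x9c
[7] flags=1000 PL?F → skip
[8] flags=1001 → (cmp)
[9] flags=1001 GE?T → r3=0x44
[10] flags=1001 NE?T → r1=0xd5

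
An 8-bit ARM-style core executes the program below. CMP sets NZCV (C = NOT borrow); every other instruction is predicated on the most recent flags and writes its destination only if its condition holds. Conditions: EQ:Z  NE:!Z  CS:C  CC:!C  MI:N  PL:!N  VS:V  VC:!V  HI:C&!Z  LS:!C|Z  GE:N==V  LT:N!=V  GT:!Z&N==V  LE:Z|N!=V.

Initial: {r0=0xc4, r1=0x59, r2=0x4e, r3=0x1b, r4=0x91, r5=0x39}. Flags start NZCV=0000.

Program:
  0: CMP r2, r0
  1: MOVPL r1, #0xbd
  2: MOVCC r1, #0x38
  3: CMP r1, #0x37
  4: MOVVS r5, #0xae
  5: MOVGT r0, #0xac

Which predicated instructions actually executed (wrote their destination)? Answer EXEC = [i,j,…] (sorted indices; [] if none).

[0] flags=1001 → (cmp)
[1] flags=1001 PL?F → skip
[2] flags=1001 CC?T → r1=0x38
[3] flags=0010 → (cmp)
[4] flags=0010 VS?F → skip
[5] flags=0010 GT?T → r0=0xac

EXEC = [2,5]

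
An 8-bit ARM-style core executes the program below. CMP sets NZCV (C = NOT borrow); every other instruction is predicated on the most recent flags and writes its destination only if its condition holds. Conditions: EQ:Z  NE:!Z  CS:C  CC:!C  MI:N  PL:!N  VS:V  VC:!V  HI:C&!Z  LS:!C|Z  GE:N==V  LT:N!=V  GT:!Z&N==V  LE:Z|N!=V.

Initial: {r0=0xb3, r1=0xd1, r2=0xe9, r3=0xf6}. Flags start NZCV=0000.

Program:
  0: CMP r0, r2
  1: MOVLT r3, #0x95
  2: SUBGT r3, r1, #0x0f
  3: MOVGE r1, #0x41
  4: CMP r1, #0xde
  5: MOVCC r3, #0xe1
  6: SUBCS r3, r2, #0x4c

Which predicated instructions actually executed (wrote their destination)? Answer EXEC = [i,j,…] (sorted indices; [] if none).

[0] flags=1000 → (cmp)
[1] flags=1000 LT?T → r3=0x95
[2] flags=1000 GT?F → skip
[3] flags=1000 GE?F → skip
[4] flags=1000 → (cmp)
[5] flags=1000 CC?T → r3=0xe1
[6] flags=1000 CS?F → skip

EXEC = [1,5]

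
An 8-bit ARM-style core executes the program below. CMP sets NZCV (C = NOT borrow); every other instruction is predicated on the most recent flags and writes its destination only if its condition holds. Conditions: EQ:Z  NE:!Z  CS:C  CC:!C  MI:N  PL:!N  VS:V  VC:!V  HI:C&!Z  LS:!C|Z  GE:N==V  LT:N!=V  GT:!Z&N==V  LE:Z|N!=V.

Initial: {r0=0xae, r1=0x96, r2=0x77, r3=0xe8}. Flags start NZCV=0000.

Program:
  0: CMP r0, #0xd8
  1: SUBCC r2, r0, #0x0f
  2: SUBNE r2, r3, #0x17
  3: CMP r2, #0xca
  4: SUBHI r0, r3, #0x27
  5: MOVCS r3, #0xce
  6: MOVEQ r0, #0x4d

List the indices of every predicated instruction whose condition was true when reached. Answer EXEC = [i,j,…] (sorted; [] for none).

0: ✓ CMP  NZCV=1000
1: ✓ SUBCC  r2←0x9f
2: ✓ SUBNE  r2←0xd1
3: ✓ CMP  NZCV=0010
4: ✓ SUBHI  r0←0xc1
5: ✓ MOVCS  r3←0xce
6: · MOVEQ

EXEC = [1,2,4,5]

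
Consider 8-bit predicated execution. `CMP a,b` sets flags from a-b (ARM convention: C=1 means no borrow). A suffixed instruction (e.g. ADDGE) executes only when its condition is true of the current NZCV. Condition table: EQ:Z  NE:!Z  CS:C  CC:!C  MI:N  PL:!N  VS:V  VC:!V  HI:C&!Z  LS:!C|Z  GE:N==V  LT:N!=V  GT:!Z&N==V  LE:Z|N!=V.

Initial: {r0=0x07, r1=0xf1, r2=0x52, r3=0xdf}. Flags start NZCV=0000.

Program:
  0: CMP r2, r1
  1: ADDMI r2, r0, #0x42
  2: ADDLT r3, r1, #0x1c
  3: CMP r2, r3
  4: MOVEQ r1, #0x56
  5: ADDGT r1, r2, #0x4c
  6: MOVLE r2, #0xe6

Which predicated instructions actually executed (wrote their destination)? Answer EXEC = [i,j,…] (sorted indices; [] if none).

[0] flags=0000 → (cmp)
[1] flags=0000 MI?F → skip
[2] flags=0000 LT?F → skip
[3] flags=0000 → (cmp)
[4] flags=0000 EQ?F → skip
[5] flags=0000 GT?T → r1=0x9e
[6] flags=0000 LE?F → skip

EXEC = [5]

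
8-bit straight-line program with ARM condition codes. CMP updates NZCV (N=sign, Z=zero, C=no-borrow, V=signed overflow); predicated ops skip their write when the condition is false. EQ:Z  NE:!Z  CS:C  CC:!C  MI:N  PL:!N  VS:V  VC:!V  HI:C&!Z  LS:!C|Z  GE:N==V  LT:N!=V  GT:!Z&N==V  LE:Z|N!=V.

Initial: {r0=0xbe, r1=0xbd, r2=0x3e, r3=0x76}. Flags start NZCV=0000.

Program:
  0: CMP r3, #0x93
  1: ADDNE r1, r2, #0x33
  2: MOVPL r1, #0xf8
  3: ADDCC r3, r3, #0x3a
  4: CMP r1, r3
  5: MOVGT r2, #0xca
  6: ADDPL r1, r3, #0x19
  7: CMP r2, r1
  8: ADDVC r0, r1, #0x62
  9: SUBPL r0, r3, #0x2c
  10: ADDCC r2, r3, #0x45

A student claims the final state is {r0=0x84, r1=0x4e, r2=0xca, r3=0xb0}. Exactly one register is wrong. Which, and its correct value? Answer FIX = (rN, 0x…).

FIX = (r1, 0x71)

[0] flags=1001 → (cmp)
[1] flags=1001 NE?T → r1=0x71
[2] flags=1001 PL?F → skip
[3] flags=1001 CC?T → r3=0xb0
[4] flags=1001 → (cmp)
[5] flags=1001 GT?T → r2=0xca
[6] flags=1001 PL?F → skip
[7] flags=0011 → (cmp)
[8] flags=0011 VC?F → skip
[9] flags=0011 PL?T → r0=0x84
[10] flags=0011 CC?F → skip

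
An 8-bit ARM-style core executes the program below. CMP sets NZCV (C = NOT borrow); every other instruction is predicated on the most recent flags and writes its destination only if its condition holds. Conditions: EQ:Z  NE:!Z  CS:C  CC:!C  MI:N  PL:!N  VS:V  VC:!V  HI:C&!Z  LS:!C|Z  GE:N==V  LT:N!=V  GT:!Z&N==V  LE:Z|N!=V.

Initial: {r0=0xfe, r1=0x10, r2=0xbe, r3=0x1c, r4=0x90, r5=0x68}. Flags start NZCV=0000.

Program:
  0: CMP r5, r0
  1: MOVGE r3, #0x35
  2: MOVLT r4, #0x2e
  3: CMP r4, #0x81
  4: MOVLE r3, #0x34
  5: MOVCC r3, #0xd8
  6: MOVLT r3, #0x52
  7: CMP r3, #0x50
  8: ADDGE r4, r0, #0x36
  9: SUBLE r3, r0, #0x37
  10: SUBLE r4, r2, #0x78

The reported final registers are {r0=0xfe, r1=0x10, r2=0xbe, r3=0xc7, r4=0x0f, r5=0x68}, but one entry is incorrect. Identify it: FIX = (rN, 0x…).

0: ✓ CMP  NZCV=0000
1: ✓ MOVGE  r3←0x35
2: · MOVLT
3: ✓ CMP  NZCV=0010
4: · MOVLE
5: · MOVCC
6: · MOVLT
7: ✓ CMP  NZCV=1000
8: · ADDGE
9: ✓ SUBLE  r3←0xc7
10: ✓ SUBLE  r4←0x46

FIX = (r4, 0x46)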